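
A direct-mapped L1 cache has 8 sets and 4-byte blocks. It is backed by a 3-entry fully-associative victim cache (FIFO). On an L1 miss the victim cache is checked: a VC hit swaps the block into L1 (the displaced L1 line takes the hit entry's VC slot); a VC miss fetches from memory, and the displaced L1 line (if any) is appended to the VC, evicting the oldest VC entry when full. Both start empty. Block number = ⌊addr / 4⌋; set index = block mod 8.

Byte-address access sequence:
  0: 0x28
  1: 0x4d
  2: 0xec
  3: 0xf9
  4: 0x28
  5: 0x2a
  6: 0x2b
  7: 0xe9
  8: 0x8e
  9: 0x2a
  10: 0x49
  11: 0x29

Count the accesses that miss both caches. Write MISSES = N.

#0 0x28→b10/s2 MISS; vc=[]
#1 0x4d→b19/s3 MISS; vc=[]
#2 0xec→b59/s3 MISS; vc=[19]
#3 0xf9→b62/s6 MISS; vc=[19]
#4 0x28→b10/s2 L1-HIT; vc=[19]
#5 0x2a→b10/s2 L1-HIT; vc=[19]
#6 0x2b→b10/s2 L1-HIT; vc=[19]
#7 0xe9→b58/s2 MISS; vc=[19,10]
#8 0x8e→b35/s3 MISS; vc=[19,10,59]
#9 0x2a→b10/s2 VC-HIT; vc=[19,58,59]
#10 0x49→b18/s2 MISS; vc=[58,59,10]
#11 0x29→b10/s2 VC-HIT; vc=[58,59,18]

MISSES = 7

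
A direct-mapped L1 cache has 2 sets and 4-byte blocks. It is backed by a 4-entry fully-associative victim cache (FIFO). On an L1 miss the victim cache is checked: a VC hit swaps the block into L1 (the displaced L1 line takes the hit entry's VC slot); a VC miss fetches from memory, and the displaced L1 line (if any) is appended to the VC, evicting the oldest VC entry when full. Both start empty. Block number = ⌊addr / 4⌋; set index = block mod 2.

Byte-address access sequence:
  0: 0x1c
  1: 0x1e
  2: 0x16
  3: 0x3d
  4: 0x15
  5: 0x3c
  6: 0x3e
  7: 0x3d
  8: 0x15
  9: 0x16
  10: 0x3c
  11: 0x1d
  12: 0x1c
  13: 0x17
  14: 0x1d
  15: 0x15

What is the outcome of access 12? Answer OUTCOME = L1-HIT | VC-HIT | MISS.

OUTCOME = L1-HIT

#0 0x1c→b7/s1 MISS; vc=[]
#1 0x1e→b7/s1 L1-HIT; vc=[]
#2 0x16→b5/s1 MISS; vc=[7]
#3 0x3d→b15/s1 MISS; vc=[7,5]
#4 0x15→b5/s1 VC-HIT; vc=[7,15]
#5 0x3c→b15/s1 VC-HIT; vc=[7,5]
#6 0x3e→b15/s1 L1-HIT; vc=[7,5]
#7 0x3d→b15/s1 L1-HIT; vc=[7,5]
#8 0x15→b5/s1 VC-HIT; vc=[7,15]
#9 0x16→b5/s1 L1-HIT; vc=[7,15]
#10 0x3c→b15/s1 VC-HIT; vc=[7,5]
#11 0x1d→b7/s1 VC-HIT; vc=[15,5]
#12 0x1c→b7/s1 L1-HIT; vc=[15,5]
#13 0x17→b5/s1 VC-HIT; vc=[15,7]
#14 0x1d→b7/s1 VC-HIT; vc=[15,5]
#15 0x15→b5/s1 VC-HIT; vc=[15,7]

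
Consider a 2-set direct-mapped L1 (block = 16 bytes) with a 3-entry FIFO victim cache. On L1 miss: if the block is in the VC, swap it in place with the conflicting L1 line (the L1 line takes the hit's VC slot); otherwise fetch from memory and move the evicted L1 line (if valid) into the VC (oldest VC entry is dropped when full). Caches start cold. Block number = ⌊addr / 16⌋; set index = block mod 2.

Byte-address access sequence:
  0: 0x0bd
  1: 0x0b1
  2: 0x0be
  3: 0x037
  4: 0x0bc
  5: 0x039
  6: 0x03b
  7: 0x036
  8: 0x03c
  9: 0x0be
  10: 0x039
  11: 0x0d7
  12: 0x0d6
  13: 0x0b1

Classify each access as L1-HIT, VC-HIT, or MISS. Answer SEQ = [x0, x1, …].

0: 0xbd (blk 11, set 1) → MISS  vc=[]
1: 0xb1 (blk 11, set 1) → L1-HIT  vc=[]
2: 0xbe (blk 11, set 1) → L1-HIT  vc=[]
3: 0x37 (blk 3, set 1) → MISS  vc=[11]
4: 0xbc (blk 11, set 1) → VC-HIT  vc=[3]
5: 0x39 (blk 3, set 1) → VC-HIT  vc=[11]
6: 0x3b (blk 3, set 1) → L1-HIT  vc=[11]
7: 0x36 (blk 3, set 1) → L1-HIT  vc=[11]
8: 0x3c (blk 3, set 1) → L1-HIT  vc=[11]
9: 0xbe (blk 11, set 1) → VC-HIT  vc=[3]
10: 0x39 (blk 3, set 1) → VC-HIT  vc=[11]
11: 0xd7 (blk 13, set 1) → MISS  vc=[11, 3]
12: 0xd6 (blk 13, set 1) → L1-HIT  vc=[11, 3]
13: 0xb1 (blk 11, set 1) → VC-HIT  vc=[13, 3]

SEQ = [MISS, L1-HIT, L1-HIT, MISS, VC-HIT, VC-HIT, L1-HIT, L1-HIT, L1-HIT, VC-HIT, VC-HIT, MISS, L1-HIT, VC-HIT]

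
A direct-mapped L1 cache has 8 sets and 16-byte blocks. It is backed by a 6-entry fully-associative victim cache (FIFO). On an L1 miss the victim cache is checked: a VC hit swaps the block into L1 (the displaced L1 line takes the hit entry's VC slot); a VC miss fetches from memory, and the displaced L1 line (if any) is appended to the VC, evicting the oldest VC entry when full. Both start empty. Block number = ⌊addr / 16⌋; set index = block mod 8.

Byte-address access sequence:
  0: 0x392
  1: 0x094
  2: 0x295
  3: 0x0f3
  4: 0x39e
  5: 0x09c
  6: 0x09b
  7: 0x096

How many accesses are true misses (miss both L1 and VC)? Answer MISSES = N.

#0 0x392→b57/s1 MISS; vc=[]
#1 0x94→b9/s1 MISS; vc=[57]
#2 0x295→b41/s1 MISS; vc=[57,9]
#3 0xf3→b15/s7 MISS; vc=[57,9]
#4 0x39e→b57/s1 VC-HIT; vc=[41,9]
#5 0x9c→b9/s1 VC-HIT; vc=[41,57]
#6 0x9b→b9/s1 L1-HIT; vc=[41,57]
#7 0x96→b9/s1 L1-HIT; vc=[41,57]

MISSES = 4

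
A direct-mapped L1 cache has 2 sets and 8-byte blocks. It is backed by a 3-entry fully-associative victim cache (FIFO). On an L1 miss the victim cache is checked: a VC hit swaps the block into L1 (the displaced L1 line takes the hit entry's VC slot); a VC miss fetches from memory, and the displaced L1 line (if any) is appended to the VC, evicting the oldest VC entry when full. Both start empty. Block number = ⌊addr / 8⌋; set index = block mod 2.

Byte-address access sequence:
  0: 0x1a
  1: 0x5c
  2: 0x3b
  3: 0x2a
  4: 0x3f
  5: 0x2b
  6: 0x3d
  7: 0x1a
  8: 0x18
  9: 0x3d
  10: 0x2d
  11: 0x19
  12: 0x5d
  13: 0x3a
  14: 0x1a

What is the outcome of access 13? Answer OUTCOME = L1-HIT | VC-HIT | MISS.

OUTCOME = VC-HIT

#0 0x1a→b3/s1 MISS; vc=[]
#1 0x5c→b11/s1 MISS; vc=[3]
#2 0x3b→b7/s1 MISS; vc=[3,11]
#3 0x2a→b5/s1 MISS; vc=[3,11,7]
#4 0x3f→b7/s1 VC-HIT; vc=[3,11,5]
#5 0x2b→b5/s1 VC-HIT; vc=[3,11,7]
#6 0x3d→b7/s1 VC-HIT; vc=[3,11,5]
#7 0x1a→b3/s1 VC-HIT; vc=[7,11,5]
#8 0x18→b3/s1 L1-HIT; vc=[7,11,5]
#9 0x3d→b7/s1 VC-HIT; vc=[3,11,5]
#10 0x2d→b5/s1 VC-HIT; vc=[3,11,7]
#11 0x19→b3/s1 VC-HIT; vc=[5,11,7]
#12 0x5d→b11/s1 VC-HIT; vc=[5,3,7]
#13 0x3a→b7/s1 VC-HIT; vc=[5,3,11]
#14 0x1a→b3/s1 VC-HIT; vc=[5,7,11]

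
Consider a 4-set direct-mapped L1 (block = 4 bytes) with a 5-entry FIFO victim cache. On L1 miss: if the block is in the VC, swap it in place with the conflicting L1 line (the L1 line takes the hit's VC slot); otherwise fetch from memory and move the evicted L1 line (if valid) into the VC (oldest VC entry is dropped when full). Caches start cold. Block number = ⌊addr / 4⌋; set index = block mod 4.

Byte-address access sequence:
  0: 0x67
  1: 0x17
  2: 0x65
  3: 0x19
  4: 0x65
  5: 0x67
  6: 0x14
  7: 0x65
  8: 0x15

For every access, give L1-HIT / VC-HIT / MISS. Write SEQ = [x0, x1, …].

SEQ = [MISS, MISS, VC-HIT, MISS, L1-HIT, L1-HIT, VC-HIT, VC-HIT, VC-HIT]

  [0] addr=0x67 blk=25 s=1: MISS | VC []
  [1] addr=0x17 blk=5 s=1: MISS | VC [25]
  [2] addr=0x65 blk=25 s=1: VC-HIT | VC [5]
  [3] addr=0x19 blk=6 s=2: MISS | VC [5]
  [4] addr=0x65 blk=25 s=1: L1-HIT | VC [5]
  [5] addr=0x67 blk=25 s=1: L1-HIT | VC [5]
  [6] addr=0x14 blk=5 s=1: VC-HIT | VC [25]
  [7] addr=0x65 blk=25 s=1: VC-HIT | VC [5]
  [8] addr=0x15 blk=5 s=1: VC-HIT | VC [25]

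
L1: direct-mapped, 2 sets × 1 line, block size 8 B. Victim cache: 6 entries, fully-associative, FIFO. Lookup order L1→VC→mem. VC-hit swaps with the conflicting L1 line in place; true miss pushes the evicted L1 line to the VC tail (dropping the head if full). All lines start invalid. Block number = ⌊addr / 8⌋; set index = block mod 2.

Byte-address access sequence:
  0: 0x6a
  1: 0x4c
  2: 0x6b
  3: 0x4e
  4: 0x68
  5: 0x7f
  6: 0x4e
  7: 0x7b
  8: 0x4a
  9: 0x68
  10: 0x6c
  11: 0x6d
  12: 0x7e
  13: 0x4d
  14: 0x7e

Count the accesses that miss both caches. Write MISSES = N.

#0 0x6a→b13/s1 MISS; vc=[]
#1 0x4c→b9/s1 MISS; vc=[13]
#2 0x6b→b13/s1 VC-HIT; vc=[9]
#3 0x4e→b9/s1 VC-HIT; vc=[13]
#4 0x68→b13/s1 VC-HIT; vc=[9]
#5 0x7f→b15/s1 MISS; vc=[9,13]
#6 0x4e→b9/s1 VC-HIT; vc=[15,13]
#7 0x7b→b15/s1 VC-HIT; vc=[9,13]
#8 0x4a→b9/s1 VC-HIT; vc=[15,13]
#9 0x68→b13/s1 VC-HIT; vc=[15,9]
#10 0x6c→b13/s1 L1-HIT; vc=[15,9]
#11 0x6d→b13/s1 L1-HIT; vc=[15,9]
#12 0x7e→b15/s1 VC-HIT; vc=[13,9]
#13 0x4d→b9/s1 VC-HIT; vc=[13,15]
#14 0x7e→b15/s1 VC-HIT; vc=[13,9]

MISSES = 3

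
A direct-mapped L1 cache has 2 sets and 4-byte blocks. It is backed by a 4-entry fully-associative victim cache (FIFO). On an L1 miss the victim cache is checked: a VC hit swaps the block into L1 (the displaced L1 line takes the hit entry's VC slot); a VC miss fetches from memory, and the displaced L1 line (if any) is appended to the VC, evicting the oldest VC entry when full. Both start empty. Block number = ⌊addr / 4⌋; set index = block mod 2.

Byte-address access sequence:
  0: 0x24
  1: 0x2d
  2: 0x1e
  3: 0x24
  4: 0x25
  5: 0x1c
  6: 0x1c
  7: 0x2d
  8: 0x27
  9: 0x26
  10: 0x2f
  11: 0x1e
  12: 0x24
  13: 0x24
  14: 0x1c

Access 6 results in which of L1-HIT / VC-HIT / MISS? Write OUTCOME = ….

0: 0x24 (blk 9, set 1) → MISS  vc=[]
1: 0x2d (blk 11, set 1) → MISS  vc=[9]
2: 0x1e (blk 7, set 1) → MISS  vc=[9, 11]
3: 0x24 (blk 9, set 1) → VC-HIT  vc=[7, 11]
4: 0x25 (blk 9, set 1) → L1-HIT  vc=[7, 11]
5: 0x1c (blk 7, set 1) → VC-HIT  vc=[9, 11]
6: 0x1c (blk 7, set 1) → L1-HIT  vc=[9, 11]
7: 0x2d (blk 11, set 1) → VC-HIT  vc=[9, 7]
8: 0x27 (blk 9, set 1) → VC-HIT  vc=[11, 7]
9: 0x26 (blk 9, set 1) → L1-HIT  vc=[11, 7]
10: 0x2f (blk 11, set 1) → VC-HIT  vc=[9, 7]
11: 0x1e (blk 7, set 1) → VC-HIT  vc=[9, 11]
12: 0x24 (blk 9, set 1) → VC-HIT  vc=[7, 11]
13: 0x24 (blk 9, set 1) → L1-HIT  vc=[7, 11]
14: 0x1c (blk 7, set 1) → VC-HIT  vc=[9, 11]

OUTCOME = L1-HIT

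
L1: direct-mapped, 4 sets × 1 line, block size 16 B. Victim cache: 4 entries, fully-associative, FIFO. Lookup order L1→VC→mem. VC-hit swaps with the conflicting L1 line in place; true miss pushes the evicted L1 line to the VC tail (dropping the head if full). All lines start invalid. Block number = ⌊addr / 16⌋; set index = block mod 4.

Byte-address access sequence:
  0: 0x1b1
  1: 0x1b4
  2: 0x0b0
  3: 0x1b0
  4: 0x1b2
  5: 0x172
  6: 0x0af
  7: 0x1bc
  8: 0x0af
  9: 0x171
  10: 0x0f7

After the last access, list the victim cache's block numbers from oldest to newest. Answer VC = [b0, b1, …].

VC = [11, 27, 23]

#0 0x1b1→b27/s3 MISS; vc=[]
#1 0x1b4→b27/s3 L1-HIT; vc=[]
#2 0xb0→b11/s3 MISS; vc=[27]
#3 0x1b0→b27/s3 VC-HIT; vc=[11]
#4 0x1b2→b27/s3 L1-HIT; vc=[11]
#5 0x172→b23/s3 MISS; vc=[11,27]
#6 0xaf→b10/s2 MISS; vc=[11,27]
#7 0x1bc→b27/s3 VC-HIT; vc=[11,23]
#8 0xaf→b10/s2 L1-HIT; vc=[11,23]
#9 0x171→b23/s3 VC-HIT; vc=[11,27]
#10 0xf7→b15/s3 MISS; vc=[11,27,23]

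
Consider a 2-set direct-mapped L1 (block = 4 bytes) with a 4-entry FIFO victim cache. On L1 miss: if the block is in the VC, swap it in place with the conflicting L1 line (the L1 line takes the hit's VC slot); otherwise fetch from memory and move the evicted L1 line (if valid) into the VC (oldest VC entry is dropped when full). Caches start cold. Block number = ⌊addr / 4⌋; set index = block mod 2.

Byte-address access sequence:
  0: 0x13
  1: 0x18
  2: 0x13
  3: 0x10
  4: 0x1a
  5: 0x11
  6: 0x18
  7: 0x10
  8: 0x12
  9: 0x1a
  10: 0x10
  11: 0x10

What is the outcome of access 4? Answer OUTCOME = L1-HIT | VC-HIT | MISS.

#0 0x13→b4/s0 MISS; vc=[]
#1 0x18→b6/s0 MISS; vc=[4]
#2 0x13→b4/s0 VC-HIT; vc=[6]
#3 0x10→b4/s0 L1-HIT; vc=[6]
#4 0x1a→b6/s0 VC-HIT; vc=[4]
#5 0x11→b4/s0 VC-HIT; vc=[6]
#6 0x18→b6/s0 VC-HIT; vc=[4]
#7 0x10→b4/s0 VC-HIT; vc=[6]
#8 0x12→b4/s0 L1-HIT; vc=[6]
#9 0x1a→b6/s0 VC-HIT; vc=[4]
#10 0x10→b4/s0 VC-HIT; vc=[6]
#11 0x10→b4/s0 L1-HIT; vc=[6]

OUTCOME = VC-HIT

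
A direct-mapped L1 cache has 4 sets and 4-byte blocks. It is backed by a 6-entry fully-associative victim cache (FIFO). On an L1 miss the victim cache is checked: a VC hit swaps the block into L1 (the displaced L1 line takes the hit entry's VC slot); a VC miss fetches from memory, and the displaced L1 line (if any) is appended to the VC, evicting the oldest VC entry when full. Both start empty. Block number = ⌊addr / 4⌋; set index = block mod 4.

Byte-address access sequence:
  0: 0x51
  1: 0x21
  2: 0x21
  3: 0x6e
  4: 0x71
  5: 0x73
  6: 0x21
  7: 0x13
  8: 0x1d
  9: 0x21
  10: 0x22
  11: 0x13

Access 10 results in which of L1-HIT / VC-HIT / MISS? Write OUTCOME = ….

0: 0x51 (blk 20, set 0) → MISS  vc=[]
1: 0x21 (blk 8, set 0) → MISS  vc=[20]
2: 0x21 (blk 8, set 0) → L1-HIT  vc=[20]
3: 0x6e (blk 27, set 3) → MISS  vc=[20]
4: 0x71 (blk 28, set 0) → MISS  vc=[20, 8]
5: 0x73 (blk 28, set 0) → L1-HIT  vc=[20, 8]
6: 0x21 (blk 8, set 0) → VC-HIT  vc=[20, 28]
7: 0x13 (blk 4, set 0) → MISS  vc=[20, 28, 8]
8: 0x1d (blk 7, set 3) → MISS  vc=[20, 28, 8, 27]
9: 0x21 (blk 8, set 0) → VC-HIT  vc=[20, 28, 4, 27]
10: 0x22 (blk 8, set 0) → L1-HIT  vc=[20, 28, 4, 27]
11: 0x13 (blk 4, set 0) → VC-HIT  vc=[20, 28, 8, 27]

OUTCOME = L1-HIT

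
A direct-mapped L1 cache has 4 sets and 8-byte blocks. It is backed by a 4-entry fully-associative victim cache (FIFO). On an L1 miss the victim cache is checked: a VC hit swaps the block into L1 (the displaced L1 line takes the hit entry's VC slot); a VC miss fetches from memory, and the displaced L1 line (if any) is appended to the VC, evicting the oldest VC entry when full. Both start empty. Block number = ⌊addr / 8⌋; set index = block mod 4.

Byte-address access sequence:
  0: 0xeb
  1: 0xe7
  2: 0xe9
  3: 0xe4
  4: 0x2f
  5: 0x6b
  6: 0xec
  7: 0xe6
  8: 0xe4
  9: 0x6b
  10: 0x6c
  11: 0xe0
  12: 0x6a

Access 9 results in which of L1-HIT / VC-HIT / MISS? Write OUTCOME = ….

#0 0xeb→b29/s1 MISS; vc=[]
#1 0xe7→b28/s0 MISS; vc=[]
#2 0xe9→b29/s1 L1-HIT; vc=[]
#3 0xe4→b28/s0 L1-HIT; vc=[]
#4 0x2f→b5/s1 MISS; vc=[29]
#5 0x6b→b13/s1 MISS; vc=[29,5]
#6 0xec→b29/s1 VC-HIT; vc=[13,5]
#7 0xe6→b28/s0 L1-HIT; vc=[13,5]
#8 0xe4→b28/s0 L1-HIT; vc=[13,5]
#9 0x6b→b13/s1 VC-HIT; vc=[29,5]
#10 0x6c→b13/s1 L1-HIT; vc=[29,5]
#11 0xe0→b28/s0 L1-HIT; vc=[29,5]
#12 0x6a→b13/s1 L1-HIT; vc=[29,5]

OUTCOME = VC-HIT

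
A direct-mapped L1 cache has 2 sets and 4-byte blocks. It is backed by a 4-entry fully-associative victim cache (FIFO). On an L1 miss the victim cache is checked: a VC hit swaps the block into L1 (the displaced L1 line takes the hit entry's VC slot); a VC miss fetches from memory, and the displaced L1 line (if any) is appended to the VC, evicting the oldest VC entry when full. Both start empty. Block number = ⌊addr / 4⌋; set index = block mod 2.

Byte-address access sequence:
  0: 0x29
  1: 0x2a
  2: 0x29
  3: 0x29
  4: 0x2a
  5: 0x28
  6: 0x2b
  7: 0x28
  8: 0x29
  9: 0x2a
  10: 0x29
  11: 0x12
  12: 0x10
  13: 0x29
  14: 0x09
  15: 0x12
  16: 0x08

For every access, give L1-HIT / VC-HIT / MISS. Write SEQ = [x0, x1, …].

0: 0x29 (blk 10, set 0) → MISS  vc=[]
1: 0x2a (blk 10, set 0) → L1-HIT  vc=[]
2: 0x29 (blk 10, set 0) → L1-HIT  vc=[]
3: 0x29 (blk 10, set 0) → L1-HIT  vc=[]
4: 0x2a (blk 10, set 0) → L1-HIT  vc=[]
5: 0x28 (blk 10, set 0) → L1-HIT  vc=[]
6: 0x2b (blk 10, set 0) → L1-HIT  vc=[]
7: 0x28 (blk 10, set 0) → L1-HIT  vc=[]
8: 0x29 (blk 10, set 0) → L1-HIT  vc=[]
9: 0x2a (blk 10, set 0) → L1-HIT  vc=[]
10: 0x29 (blk 10, set 0) → L1-HIT  vc=[]
11: 0x12 (blk 4, set 0) → MISS  vc=[10]
12: 0x10 (blk 4, set 0) → L1-HIT  vc=[10]
13: 0x29 (blk 10, set 0) → VC-HIT  vc=[4]
14: 0x9 (blk 2, set 0) → MISS  vc=[4, 10]
15: 0x12 (blk 4, set 0) → VC-HIT  vc=[2, 10]
16: 0x8 (blk 2, set 0) → VC-HIT  vc=[4, 10]

SEQ = [MISS, L1-HIT, L1-HIT, L1-HIT, L1-HIT, L1-HIT, L1-HIT, L1-HIT, L1-HIT, L1-HIT, L1-HIT, MISS, L1-HIT, VC-HIT, MISS, VC-HIT, VC-HIT]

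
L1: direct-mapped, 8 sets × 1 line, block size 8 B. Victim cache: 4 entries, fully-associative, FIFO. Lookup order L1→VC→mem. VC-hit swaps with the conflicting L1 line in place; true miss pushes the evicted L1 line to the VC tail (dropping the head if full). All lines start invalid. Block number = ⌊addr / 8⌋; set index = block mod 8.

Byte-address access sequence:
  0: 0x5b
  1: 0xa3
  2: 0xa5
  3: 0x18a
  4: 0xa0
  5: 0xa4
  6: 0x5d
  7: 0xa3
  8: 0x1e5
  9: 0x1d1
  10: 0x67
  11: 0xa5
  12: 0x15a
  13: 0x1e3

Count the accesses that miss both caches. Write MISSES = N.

0: 0x5b (blk 11, set 3) → MISS  vc=[]
1: 0xa3 (blk 20, set 4) → MISS  vc=[]
2: 0xa5 (blk 20, set 4) → L1-HIT  vc=[]
3: 0x18a (blk 49, set 1) → MISS  vc=[]
4: 0xa0 (blk 20, set 4) → L1-HIT  vc=[]
5: 0xa4 (blk 20, set 4) → L1-HIT  vc=[]
6: 0x5d (blk 11, set 3) → L1-HIT  vc=[]
7: 0xa3 (blk 20, set 4) → L1-HIT  vc=[]
8: 0x1e5 (blk 60, set 4) → MISS  vc=[20]
9: 0x1d1 (blk 58, set 2) → MISS  vc=[20]
10: 0x67 (blk 12, set 4) → MISS  vc=[20, 60]
11: 0xa5 (blk 20, set 4) → VC-HIT  vc=[12, 60]
12: 0x15a (blk 43, set 3) → MISS  vc=[12, 60, 11]
13: 0x1e3 (blk 60, set 4) → VC-HIT  vc=[12, 20, 11]

MISSES = 7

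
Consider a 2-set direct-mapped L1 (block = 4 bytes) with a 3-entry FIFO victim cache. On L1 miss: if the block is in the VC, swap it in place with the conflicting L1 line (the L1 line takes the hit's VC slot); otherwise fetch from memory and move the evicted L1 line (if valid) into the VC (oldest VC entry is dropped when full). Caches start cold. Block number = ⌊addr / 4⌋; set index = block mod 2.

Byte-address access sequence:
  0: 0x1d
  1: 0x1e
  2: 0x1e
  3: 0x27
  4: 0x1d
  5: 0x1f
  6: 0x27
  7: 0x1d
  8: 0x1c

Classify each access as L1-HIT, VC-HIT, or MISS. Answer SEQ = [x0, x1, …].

SEQ = [MISS, L1-HIT, L1-HIT, MISS, VC-HIT, L1-HIT, VC-HIT, VC-HIT, L1-HIT]

  [0] addr=0x1d blk=7 s=1: MISS | VC []
  [1] addr=0x1e blk=7 s=1: L1-HIT | VC []
  [2] addr=0x1e blk=7 s=1: L1-HIT | VC []
  [3] addr=0x27 blk=9 s=1: MISS | VC [7]
  [4] addr=0x1d blk=7 s=1: VC-HIT | VC [9]
  [5] addr=0x1f blk=7 s=1: L1-HIT | VC [9]
  [6] addr=0x27 blk=9 s=1: VC-HIT | VC [7]
  [7] addr=0x1d blk=7 s=1: VC-HIT | VC [9]
  [8] addr=0x1c blk=7 s=1: L1-HIT | VC [9]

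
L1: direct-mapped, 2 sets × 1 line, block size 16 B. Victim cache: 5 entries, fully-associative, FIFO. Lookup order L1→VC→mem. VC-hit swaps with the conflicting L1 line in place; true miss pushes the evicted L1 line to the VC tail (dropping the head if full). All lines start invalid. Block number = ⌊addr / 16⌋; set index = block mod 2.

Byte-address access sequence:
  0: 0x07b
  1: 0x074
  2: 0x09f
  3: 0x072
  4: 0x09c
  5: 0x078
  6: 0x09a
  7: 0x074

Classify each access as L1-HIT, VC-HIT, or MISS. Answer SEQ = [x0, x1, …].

  [0] addr=0x7b blk=7 s=1: MISS | VC []
  [1] addr=0x74 blk=7 s=1: L1-HIT | VC []
  [2] addr=0x9f blk=9 s=1: MISS | VC [7]
  [3] addr=0x72 blk=7 s=1: VC-HIT | VC [9]
  [4] addr=0x9c blk=9 s=1: VC-HIT | VC [7]
  [5] addr=0x78 blk=7 s=1: VC-HIT | VC [9]
  [6] addr=0x9a blk=9 s=1: VC-HIT | VC [7]
  [7] addr=0x74 blk=7 s=1: VC-HIT | VC [9]

SEQ = [MISS, L1-HIT, MISS, VC-HIT, VC-HIT, VC-HIT, VC-HIT, VC-HIT]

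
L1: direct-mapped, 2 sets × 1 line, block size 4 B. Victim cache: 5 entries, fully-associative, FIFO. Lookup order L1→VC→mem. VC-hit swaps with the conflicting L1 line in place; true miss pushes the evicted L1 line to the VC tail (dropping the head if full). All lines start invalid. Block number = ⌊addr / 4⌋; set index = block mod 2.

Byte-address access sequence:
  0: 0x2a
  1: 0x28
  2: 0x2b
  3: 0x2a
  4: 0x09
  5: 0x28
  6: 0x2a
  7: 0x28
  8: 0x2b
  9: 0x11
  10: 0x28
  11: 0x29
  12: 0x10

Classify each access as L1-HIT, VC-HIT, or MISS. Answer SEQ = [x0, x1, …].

SEQ = [MISS, L1-HIT, L1-HIT, L1-HIT, MISS, VC-HIT, L1-HIT, L1-HIT, L1-HIT, MISS, VC-HIT, L1-HIT, VC-HIT]

0: 0x2a (blk 10, set 0) → MISS  vc=[]
1: 0x28 (blk 10, set 0) → L1-HIT  vc=[]
2: 0x2b (blk 10, set 0) → L1-HIT  vc=[]
3: 0x2a (blk 10, set 0) → L1-HIT  vc=[]
4: 0x9 (blk 2, set 0) → MISS  vc=[10]
5: 0x28 (blk 10, set 0) → VC-HIT  vc=[2]
6: 0x2a (blk 10, set 0) → L1-HIT  vc=[2]
7: 0x28 (blk 10, set 0) → L1-HIT  vc=[2]
8: 0x2b (blk 10, set 0) → L1-HIT  vc=[2]
9: 0x11 (blk 4, set 0) → MISS  vc=[2, 10]
10: 0x28 (blk 10, set 0) → VC-HIT  vc=[2, 4]
11: 0x29 (blk 10, set 0) → L1-HIT  vc=[2, 4]
12: 0x10 (blk 4, set 0) → VC-HIT  vc=[2, 10]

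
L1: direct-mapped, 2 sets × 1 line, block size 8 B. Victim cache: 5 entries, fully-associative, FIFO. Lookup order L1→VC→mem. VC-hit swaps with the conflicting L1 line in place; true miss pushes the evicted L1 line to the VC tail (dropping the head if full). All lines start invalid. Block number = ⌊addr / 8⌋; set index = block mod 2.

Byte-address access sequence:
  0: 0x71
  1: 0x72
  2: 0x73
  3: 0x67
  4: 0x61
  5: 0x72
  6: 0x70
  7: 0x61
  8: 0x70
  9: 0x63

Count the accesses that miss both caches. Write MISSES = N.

MISSES = 2

0: 0x71 (blk 14, set 0) → MISS  vc=[]
1: 0x72 (blk 14, set 0) → L1-HIT  vc=[]
2: 0x73 (blk 14, set 0) → L1-HIT  vc=[]
3: 0x67 (blk 12, set 0) → MISS  vc=[14]
4: 0x61 (blk 12, set 0) → L1-HIT  vc=[14]
5: 0x72 (blk 14, set 0) → VC-HIT  vc=[12]
6: 0x70 (blk 14, set 0) → L1-HIT  vc=[12]
7: 0x61 (blk 12, set 0) → VC-HIT  vc=[14]
8: 0x70 (blk 14, set 0) → VC-HIT  vc=[12]
9: 0x63 (blk 12, set 0) → VC-HIT  vc=[14]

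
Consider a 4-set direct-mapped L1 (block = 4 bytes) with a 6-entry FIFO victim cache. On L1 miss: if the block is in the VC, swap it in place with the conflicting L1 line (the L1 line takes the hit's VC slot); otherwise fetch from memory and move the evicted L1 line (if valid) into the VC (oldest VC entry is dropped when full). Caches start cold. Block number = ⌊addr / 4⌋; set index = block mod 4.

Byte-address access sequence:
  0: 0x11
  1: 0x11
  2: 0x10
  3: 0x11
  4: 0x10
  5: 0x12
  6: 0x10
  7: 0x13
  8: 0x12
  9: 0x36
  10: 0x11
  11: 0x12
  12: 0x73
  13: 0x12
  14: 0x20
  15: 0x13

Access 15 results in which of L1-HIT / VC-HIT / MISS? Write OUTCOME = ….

OUTCOME = VC-HIT

0: 0x11 (blk 4, set 0) → MISS  vc=[]
1: 0x11 (blk 4, set 0) → L1-HIT  vc=[]
2: 0x10 (blk 4, set 0) → L1-HIT  vc=[]
3: 0x11 (blk 4, set 0) → L1-HIT  vc=[]
4: 0x10 (blk 4, set 0) → L1-HIT  vc=[]
5: 0x12 (blk 4, set 0) → L1-HIT  vc=[]
6: 0x10 (blk 4, set 0) → L1-HIT  vc=[]
7: 0x13 (blk 4, set 0) → L1-HIT  vc=[]
8: 0x12 (blk 4, set 0) → L1-HIT  vc=[]
9: 0x36 (blk 13, set 1) → MISS  vc=[]
10: 0x11 (blk 4, set 0) → L1-HIT  vc=[]
11: 0x12 (blk 4, set 0) → L1-HIT  vc=[]
12: 0x73 (blk 28, set 0) → MISS  vc=[4]
13: 0x12 (blk 4, set 0) → VC-HIT  vc=[28]
14: 0x20 (blk 8, set 0) → MISS  vc=[28, 4]
15: 0x13 (blk 4, set 0) → VC-HIT  vc=[28, 8]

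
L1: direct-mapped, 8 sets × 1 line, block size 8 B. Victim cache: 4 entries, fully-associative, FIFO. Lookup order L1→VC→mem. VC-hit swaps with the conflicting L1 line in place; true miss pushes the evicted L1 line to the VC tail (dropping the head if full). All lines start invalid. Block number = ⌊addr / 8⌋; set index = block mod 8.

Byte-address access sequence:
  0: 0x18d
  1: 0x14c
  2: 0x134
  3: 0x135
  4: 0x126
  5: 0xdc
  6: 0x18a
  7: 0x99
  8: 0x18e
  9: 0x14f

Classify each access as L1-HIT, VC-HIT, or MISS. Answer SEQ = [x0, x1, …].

#0 0x18d→b49/s1 MISS; vc=[]
#1 0x14c→b41/s1 MISS; vc=[49]
#2 0x134→b38/s6 MISS; vc=[49]
#3 0x135→b38/s6 L1-HIT; vc=[49]
#4 0x126→b36/s4 MISS; vc=[49]
#5 0xdc→b27/s3 MISS; vc=[49]
#6 0x18a→b49/s1 VC-HIT; vc=[41]
#7 0x99→b19/s3 MISS; vc=[41,27]
#8 0x18e→b49/s1 L1-HIT; vc=[41,27]
#9 0x14f→b41/s1 VC-HIT; vc=[49,27]

SEQ = [MISS, MISS, MISS, L1-HIT, MISS, MISS, VC-HIT, MISS, L1-HIT, VC-HIT]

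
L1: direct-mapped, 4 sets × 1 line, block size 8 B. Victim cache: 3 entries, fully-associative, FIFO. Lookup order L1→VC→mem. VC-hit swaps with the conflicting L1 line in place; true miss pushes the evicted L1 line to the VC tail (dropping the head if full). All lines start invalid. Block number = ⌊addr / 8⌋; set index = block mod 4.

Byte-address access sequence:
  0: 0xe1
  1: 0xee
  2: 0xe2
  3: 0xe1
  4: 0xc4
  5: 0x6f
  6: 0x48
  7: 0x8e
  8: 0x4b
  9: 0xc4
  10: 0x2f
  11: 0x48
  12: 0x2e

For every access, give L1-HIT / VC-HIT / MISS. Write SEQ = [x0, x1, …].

#0 0xe1→b28/s0 MISS; vc=[]
#1 0xee→b29/s1 MISS; vc=[]
#2 0xe2→b28/s0 L1-HIT; vc=[]
#3 0xe1→b28/s0 L1-HIT; vc=[]
#4 0xc4→b24/s0 MISS; vc=[28]
#5 0x6f→b13/s1 MISS; vc=[28,29]
#6 0x48→b9/s1 MISS; vc=[28,29,13]
#7 0x8e→b17/s1 MISS; vc=[29,13,9]
#8 0x4b→b9/s1 VC-HIT; vc=[29,13,17]
#9 0xc4→b24/s0 L1-HIT; vc=[29,13,17]
#10 0x2f→b5/s1 MISS; vc=[13,17,9]
#11 0x48→b9/s1 VC-HIT; vc=[13,17,5]
#12 0x2e→b5/s1 VC-HIT; vc=[13,17,9]

SEQ = [MISS, MISS, L1-HIT, L1-HIT, MISS, MISS, MISS, MISS, VC-HIT, L1-HIT, MISS, VC-HIT, VC-HIT]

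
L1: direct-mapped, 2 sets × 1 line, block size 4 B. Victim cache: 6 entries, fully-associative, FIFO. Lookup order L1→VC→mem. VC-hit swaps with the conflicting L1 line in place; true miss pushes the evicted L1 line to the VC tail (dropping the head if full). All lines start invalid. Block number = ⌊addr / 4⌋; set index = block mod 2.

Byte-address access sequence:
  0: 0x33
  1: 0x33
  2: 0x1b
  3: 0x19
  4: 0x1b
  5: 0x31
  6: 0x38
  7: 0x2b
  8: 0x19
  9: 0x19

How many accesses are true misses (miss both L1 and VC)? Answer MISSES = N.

#0 0x33→b12/s0 MISS; vc=[]
#1 0x33→b12/s0 L1-HIT; vc=[]
#2 0x1b→b6/s0 MISS; vc=[12]
#3 0x19→b6/s0 L1-HIT; vc=[12]
#4 0x1b→b6/s0 L1-HIT; vc=[12]
#5 0x31→b12/s0 VC-HIT; vc=[6]
#6 0x38→b14/s0 MISS; vc=[6,12]
#7 0x2b→b10/s0 MISS; vc=[6,12,14]
#8 0x19→b6/s0 VC-HIT; vc=[10,12,14]
#9 0x19→b6/s0 L1-HIT; vc=[10,12,14]

MISSES = 4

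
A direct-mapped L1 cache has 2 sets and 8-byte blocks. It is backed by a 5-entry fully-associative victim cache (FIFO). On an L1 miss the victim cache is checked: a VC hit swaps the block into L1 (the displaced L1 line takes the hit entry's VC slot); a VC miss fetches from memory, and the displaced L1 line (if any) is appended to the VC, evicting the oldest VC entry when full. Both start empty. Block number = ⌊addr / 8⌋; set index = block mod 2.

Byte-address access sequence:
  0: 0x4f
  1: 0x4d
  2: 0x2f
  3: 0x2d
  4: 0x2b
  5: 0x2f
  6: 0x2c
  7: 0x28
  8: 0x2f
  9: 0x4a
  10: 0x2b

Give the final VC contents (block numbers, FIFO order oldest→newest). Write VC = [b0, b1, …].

0: 0x4f (blk 9, set 1) → MISS  vc=[]
1: 0x4d (blk 9, set 1) → L1-HIT  vc=[]
2: 0x2f (blk 5, set 1) → MISS  vc=[9]
3: 0x2d (blk 5, set 1) → L1-HIT  vc=[9]
4: 0x2b (blk 5, set 1) → L1-HIT  vc=[9]
5: 0x2f (blk 5, set 1) → L1-HIT  vc=[9]
6: 0x2c (blk 5, set 1) → L1-HIT  vc=[9]
7: 0x28 (blk 5, set 1) → L1-HIT  vc=[9]
8: 0x2f (blk 5, set 1) → L1-HIT  vc=[9]
9: 0x4a (blk 9, set 1) → VC-HIT  vc=[5]
10: 0x2b (blk 5, set 1) → VC-HIT  vc=[9]

VC = [9]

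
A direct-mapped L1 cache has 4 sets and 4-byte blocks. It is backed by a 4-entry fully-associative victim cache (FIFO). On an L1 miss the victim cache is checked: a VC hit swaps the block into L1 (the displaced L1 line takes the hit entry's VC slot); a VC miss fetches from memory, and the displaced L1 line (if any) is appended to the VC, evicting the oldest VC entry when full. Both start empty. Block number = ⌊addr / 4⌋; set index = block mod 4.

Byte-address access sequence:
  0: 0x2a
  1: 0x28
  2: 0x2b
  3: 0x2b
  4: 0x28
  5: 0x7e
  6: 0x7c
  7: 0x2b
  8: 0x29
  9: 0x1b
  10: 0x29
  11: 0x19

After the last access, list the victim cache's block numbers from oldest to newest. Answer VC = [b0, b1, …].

VC = [10]

#0 0x2a→b10/s2 MISS; vc=[]
#1 0x28→b10/s2 L1-HIT; vc=[]
#2 0x2b→b10/s2 L1-HIT; vc=[]
#3 0x2b→b10/s2 L1-HIT; vc=[]
#4 0x28→b10/s2 L1-HIT; vc=[]
#5 0x7e→b31/s3 MISS; vc=[]
#6 0x7c→b31/s3 L1-HIT; vc=[]
#7 0x2b→b10/s2 L1-HIT; vc=[]
#8 0x29→b10/s2 L1-HIT; vc=[]
#9 0x1b→b6/s2 MISS; vc=[10]
#10 0x29→b10/s2 VC-HIT; vc=[6]
#11 0x19→b6/s2 VC-HIT; vc=[10]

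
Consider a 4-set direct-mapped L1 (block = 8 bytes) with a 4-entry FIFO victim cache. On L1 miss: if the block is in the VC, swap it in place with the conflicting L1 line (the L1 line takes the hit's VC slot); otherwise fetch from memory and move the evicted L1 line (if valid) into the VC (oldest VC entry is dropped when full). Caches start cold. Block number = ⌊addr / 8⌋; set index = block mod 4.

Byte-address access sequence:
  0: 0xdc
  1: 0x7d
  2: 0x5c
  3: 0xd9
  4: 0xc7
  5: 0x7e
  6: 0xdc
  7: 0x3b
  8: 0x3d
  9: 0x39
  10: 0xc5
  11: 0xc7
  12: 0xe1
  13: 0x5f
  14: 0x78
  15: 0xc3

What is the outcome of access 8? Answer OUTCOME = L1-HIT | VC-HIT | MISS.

#0 0xdc→b27/s3 MISS; vc=[]
#1 0x7d→b15/s3 MISS; vc=[27]
#2 0x5c→b11/s3 MISS; vc=[27,15]
#3 0xd9→b27/s3 VC-HIT; vc=[11,15]
#4 0xc7→b24/s0 MISS; vc=[11,15]
#5 0x7e→b15/s3 VC-HIT; vc=[11,27]
#6 0xdc→b27/s3 VC-HIT; vc=[11,15]
#7 0x3b→b7/s3 MISS; vc=[11,15,27]
#8 0x3d→b7/s3 L1-HIT; vc=[11,15,27]
#9 0x39→b7/s3 L1-HIT; vc=[11,15,27]
#10 0xc5→b24/s0 L1-HIT; vc=[11,15,27]
#11 0xc7→b24/s0 L1-HIT; vc=[11,15,27]
#12 0xe1→b28/s0 MISS; vc=[11,15,27,24]
#13 0x5f→b11/s3 VC-HIT; vc=[7,15,27,24]
#14 0x78→b15/s3 VC-HIT; vc=[7,11,27,24]
#15 0xc3→b24/s0 VC-HIT; vc=[7,11,27,28]

OUTCOME = L1-HIT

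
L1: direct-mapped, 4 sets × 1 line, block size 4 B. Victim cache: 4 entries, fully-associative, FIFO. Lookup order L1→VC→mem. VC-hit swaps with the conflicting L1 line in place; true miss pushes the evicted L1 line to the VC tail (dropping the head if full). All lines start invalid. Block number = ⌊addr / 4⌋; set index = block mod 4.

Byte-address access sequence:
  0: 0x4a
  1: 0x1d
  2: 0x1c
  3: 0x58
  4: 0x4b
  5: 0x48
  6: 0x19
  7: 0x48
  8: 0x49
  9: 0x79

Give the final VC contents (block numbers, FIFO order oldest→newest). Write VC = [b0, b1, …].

0: 0x4a (blk 18, set 2) → MISS  vc=[]
1: 0x1d (blk 7, set 3) → MISS  vc=[]
2: 0x1c (blk 7, set 3) → L1-HIT  vc=[]
3: 0x58 (blk 22, set 2) → MISS  vc=[18]
4: 0x4b (blk 18, set 2) → VC-HIT  vc=[22]
5: 0x48 (blk 18, set 2) → L1-HIT  vc=[22]
6: 0x19 (blk 6, set 2) → MISS  vc=[22, 18]
7: 0x48 (blk 18, set 2) → VC-HIT  vc=[22, 6]
8: 0x49 (blk 18, set 2) → L1-HIT  vc=[22, 6]
9: 0x79 (blk 30, set 2) → MISS  vc=[22, 6, 18]

VC = [22, 6, 18]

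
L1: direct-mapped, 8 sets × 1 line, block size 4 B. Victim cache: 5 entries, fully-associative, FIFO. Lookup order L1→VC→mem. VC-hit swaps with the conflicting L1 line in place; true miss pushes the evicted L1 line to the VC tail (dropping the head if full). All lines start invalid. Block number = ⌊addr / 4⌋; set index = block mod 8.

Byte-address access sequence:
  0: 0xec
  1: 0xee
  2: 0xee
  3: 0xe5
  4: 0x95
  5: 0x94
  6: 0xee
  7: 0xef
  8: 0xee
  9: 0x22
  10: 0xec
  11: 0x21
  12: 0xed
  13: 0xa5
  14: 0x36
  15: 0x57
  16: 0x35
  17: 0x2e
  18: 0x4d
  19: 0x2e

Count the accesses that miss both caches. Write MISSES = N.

MISSES = 9

#0 0xec→b59/s3 MISS; vc=[]
#1 0xee→b59/s3 L1-HIT; vc=[]
#2 0xee→b59/s3 L1-HIT; vc=[]
#3 0xe5→b57/s1 MISS; vc=[]
#4 0x95→b37/s5 MISS; vc=[]
#5 0x94→b37/s5 L1-HIT; vc=[]
#6 0xee→b59/s3 L1-HIT; vc=[]
#7 0xef→b59/s3 L1-HIT; vc=[]
#8 0xee→b59/s3 L1-HIT; vc=[]
#9 0x22→b8/s0 MISS; vc=[]
#10 0xec→b59/s3 L1-HIT; vc=[]
#11 0x21→b8/s0 L1-HIT; vc=[]
#12 0xed→b59/s3 L1-HIT; vc=[]
#13 0xa5→b41/s1 MISS; vc=[57]
#14 0x36→b13/s5 MISS; vc=[57,37]
#15 0x57→b21/s5 MISS; vc=[57,37,13]
#16 0x35→b13/s5 VC-HIT; vc=[57,37,21]
#17 0x2e→b11/s3 MISS; vc=[57,37,21,59]
#18 0x4d→b19/s3 MISS; vc=[57,37,21,59,11]
#19 0x2e→b11/s3 VC-HIT; vc=[57,37,21,59,19]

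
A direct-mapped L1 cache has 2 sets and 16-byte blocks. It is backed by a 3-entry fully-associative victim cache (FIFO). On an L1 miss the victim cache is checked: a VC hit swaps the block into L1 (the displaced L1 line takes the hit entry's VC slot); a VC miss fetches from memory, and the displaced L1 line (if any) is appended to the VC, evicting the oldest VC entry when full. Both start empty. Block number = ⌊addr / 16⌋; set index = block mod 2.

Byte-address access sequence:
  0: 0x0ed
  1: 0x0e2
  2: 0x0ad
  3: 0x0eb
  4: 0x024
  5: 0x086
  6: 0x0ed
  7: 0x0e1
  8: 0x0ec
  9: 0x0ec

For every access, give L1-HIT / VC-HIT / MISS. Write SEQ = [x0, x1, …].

  [0] addr=0xed blk=14 s=0: MISS | VC []
  [1] addr=0xe2 blk=14 s=0: L1-HIT | VC []
  [2] addr=0xad blk=10 s=0: MISS | VC [14]
  [3] addr=0xeb blk=14 s=0: VC-HIT | VC [10]
  [4] addr=0x24 blk=2 s=0: MISS | VC [10, 14]
  [5] addr=0x86 blk=8 s=0: MISS | VC [10, 14, 2]
  [6] addr=0xed blk=14 s=0: VC-HIT | VC [10, 8, 2]
  [7] addr=0xe1 blk=14 s=0: L1-HIT | VC [10, 8, 2]
  [8] addr=0xec blk=14 s=0: L1-HIT | VC [10, 8, 2]
  [9] addr=0xec blk=14 s=0: L1-HIT | VC [10, 8, 2]

SEQ = [MISS, L1-HIT, MISS, VC-HIT, MISS, MISS, VC-HIT, L1-HIT, L1-HIT, L1-HIT]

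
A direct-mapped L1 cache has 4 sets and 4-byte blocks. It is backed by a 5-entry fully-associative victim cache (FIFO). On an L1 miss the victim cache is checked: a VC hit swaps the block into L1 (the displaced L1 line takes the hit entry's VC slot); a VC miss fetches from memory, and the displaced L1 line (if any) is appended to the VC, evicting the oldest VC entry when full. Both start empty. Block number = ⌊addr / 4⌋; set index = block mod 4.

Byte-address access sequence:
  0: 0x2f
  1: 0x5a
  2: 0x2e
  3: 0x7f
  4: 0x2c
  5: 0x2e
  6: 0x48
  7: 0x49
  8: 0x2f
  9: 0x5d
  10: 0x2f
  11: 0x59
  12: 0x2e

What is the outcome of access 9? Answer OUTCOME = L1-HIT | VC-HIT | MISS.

OUTCOME = MISS

#0 0x2f→b11/s3 MISS; vc=[]
#1 0x5a→b22/s2 MISS; vc=[]
#2 0x2e→b11/s3 L1-HIT; vc=[]
#3 0x7f→b31/s3 MISS; vc=[11]
#4 0x2c→b11/s3 VC-HIT; vc=[31]
#5 0x2e→b11/s3 L1-HIT; vc=[31]
#6 0x48→b18/s2 MISS; vc=[31,22]
#7 0x49→b18/s2 L1-HIT; vc=[31,22]
#8 0x2f→b11/s3 L1-HIT; vc=[31,22]
#9 0x5d→b23/s3 MISS; vc=[31,22,11]
#10 0x2f→b11/s3 VC-HIT; vc=[31,22,23]
#11 0x59→b22/s2 VC-HIT; vc=[31,18,23]
#12 0x2e→b11/s3 L1-HIT; vc=[31,18,23]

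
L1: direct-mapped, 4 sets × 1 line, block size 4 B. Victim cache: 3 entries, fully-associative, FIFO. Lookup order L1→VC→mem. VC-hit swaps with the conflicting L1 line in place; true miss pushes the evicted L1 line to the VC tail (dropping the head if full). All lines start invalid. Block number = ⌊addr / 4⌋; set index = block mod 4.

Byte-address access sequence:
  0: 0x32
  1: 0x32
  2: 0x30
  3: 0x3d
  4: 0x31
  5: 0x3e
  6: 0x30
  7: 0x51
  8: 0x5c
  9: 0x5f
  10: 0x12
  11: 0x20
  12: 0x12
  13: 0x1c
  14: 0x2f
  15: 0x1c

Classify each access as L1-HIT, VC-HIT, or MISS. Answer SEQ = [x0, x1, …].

  [0] addr=0x32 blk=12 s=0: MISS | VC []
  [1] addr=0x32 blk=12 s=0: L1-HIT | VC []
  [2] addr=0x30 blk=12 s=0: L1-HIT | VC []
  [3] addr=0x3d blk=15 s=3: MISS | VC []
  [4] addr=0x31 blk=12 s=0: L1-HIT | VC []
  [5] addr=0x3e blk=15 s=3: L1-HIT | VC []
  [6] addr=0x30 blk=12 s=0: L1-HIT | VC []
  [7] addr=0x51 blk=20 s=0: MISS | VC [12]
  [8] addr=0x5c blk=23 s=3: MISS | VC [12, 15]
  [9] addr=0x5f blk=23 s=3: L1-HIT | VC [12, 15]
  [10] addr=0x12 blk=4 s=0: MISS | VC [12, 15, 20]
  [11] addr=0x20 blk=8 s=0: MISS | VC [15, 20, 4]
  [12] addr=0x12 blk=4 s=0: VC-HIT | VC [15, 20, 8]
  [13] addr=0x1c blk=7 s=3: MISS | VC [20, 8, 23]
  [14] addr=0x2f blk=11 s=3: MISS | VC [8, 23, 7]
  [15] addr=0x1c blk=7 s=3: VC-HIT | VC [8, 23, 11]

SEQ = [MISS, L1-HIT, L1-HIT, MISS, L1-HIT, L1-HIT, L1-HIT, MISS, MISS, L1-HIT, MISS, MISS, VC-HIT, MISS, MISS, VC-HIT]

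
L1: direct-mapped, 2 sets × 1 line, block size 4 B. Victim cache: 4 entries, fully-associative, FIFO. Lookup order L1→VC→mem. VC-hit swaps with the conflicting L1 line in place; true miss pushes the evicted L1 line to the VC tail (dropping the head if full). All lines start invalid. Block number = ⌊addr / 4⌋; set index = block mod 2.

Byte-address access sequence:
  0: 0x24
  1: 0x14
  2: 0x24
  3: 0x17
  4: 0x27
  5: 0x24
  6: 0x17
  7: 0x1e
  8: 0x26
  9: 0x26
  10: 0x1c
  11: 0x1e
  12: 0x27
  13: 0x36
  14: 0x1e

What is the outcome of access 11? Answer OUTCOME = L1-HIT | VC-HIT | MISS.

0: 0x24 (blk 9, set 1) → MISS  vc=[]
1: 0x14 (blk 5, set 1) → MISS  vc=[9]
2: 0x24 (blk 9, set 1) → VC-HIT  vc=[5]
3: 0x17 (blk 5, set 1) → VC-HIT  vc=[9]
4: 0x27 (blk 9, set 1) → VC-HIT  vc=[5]
5: 0x24 (blk 9, set 1) → L1-HIT  vc=[5]
6: 0x17 (blk 5, set 1) → VC-HIT  vc=[9]
7: 0x1e (blk 7, set 1) → MISS  vc=[9, 5]
8: 0x26 (blk 9, set 1) → VC-HIT  vc=[7, 5]
9: 0x26 (blk 9, set 1) → L1-HIT  vc=[7, 5]
10: 0x1c (blk 7, set 1) → VC-HIT  vc=[9, 5]
11: 0x1e (blk 7, set 1) → L1-HIT  vc=[9, 5]
12: 0x27 (blk 9, set 1) → VC-HIT  vc=[7, 5]
13: 0x36 (blk 13, set 1) → MISS  vc=[7, 5, 9]
14: 0x1e (blk 7, set 1) → VC-HIT  vc=[13, 5, 9]

OUTCOME = L1-HIT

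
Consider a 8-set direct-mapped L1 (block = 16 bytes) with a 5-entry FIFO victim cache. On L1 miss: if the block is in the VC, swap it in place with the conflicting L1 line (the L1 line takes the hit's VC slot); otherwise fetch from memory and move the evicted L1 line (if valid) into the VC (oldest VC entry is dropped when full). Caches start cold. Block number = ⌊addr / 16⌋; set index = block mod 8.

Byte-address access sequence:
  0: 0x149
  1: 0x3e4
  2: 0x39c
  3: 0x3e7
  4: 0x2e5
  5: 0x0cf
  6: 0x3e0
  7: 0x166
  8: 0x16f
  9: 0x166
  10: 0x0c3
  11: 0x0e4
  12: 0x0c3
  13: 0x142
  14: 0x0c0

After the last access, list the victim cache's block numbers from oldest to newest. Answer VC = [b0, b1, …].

VC = [46, 20, 62, 22]

#0 0x149→b20/s4 MISS; vc=[]
#1 0x3e4→b62/s6 MISS; vc=[]
#2 0x39c→b57/s1 MISS; vc=[]
#3 0x3e7→b62/s6 L1-HIT; vc=[]
#4 0x2e5→b46/s6 MISS; vc=[62]
#5 0xcf→b12/s4 MISS; vc=[62,20]
#6 0x3e0→b62/s6 VC-HIT; vc=[46,20]
#7 0x166→b22/s6 MISS; vc=[46,20,62]
#8 0x16f→b22/s6 L1-HIT; vc=[46,20,62]
#9 0x166→b22/s6 L1-HIT; vc=[46,20,62]
#10 0xc3→b12/s4 L1-HIT; vc=[46,20,62]
#11 0xe4→b14/s6 MISS; vc=[46,20,62,22]
#12 0xc3→b12/s4 L1-HIT; vc=[46,20,62,22]
#13 0x142→b20/s4 VC-HIT; vc=[46,12,62,22]
#14 0xc0→b12/s4 VC-HIT; vc=[46,20,62,22]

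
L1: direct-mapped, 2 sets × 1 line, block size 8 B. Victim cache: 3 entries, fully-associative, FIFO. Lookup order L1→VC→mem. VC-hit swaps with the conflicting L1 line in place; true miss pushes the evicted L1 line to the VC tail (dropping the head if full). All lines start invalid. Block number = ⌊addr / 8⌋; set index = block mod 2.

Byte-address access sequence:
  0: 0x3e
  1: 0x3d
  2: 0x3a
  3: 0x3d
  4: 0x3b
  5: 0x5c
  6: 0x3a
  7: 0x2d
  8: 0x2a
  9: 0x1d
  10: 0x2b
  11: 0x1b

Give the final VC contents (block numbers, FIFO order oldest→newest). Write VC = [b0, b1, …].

#0 0x3e→b7/s1 MISS; vc=[]
#1 0x3d→b7/s1 L1-HIT; vc=[]
#2 0x3a→b7/s1 L1-HIT; vc=[]
#3 0x3d→b7/s1 L1-HIT; vc=[]
#4 0x3b→b7/s1 L1-HIT; vc=[]
#5 0x5c→b11/s1 MISS; vc=[7]
#6 0x3a→b7/s1 VC-HIT; vc=[11]
#7 0x2d→b5/s1 MISS; vc=[11,7]
#8 0x2a→b5/s1 L1-HIT; vc=[11,7]
#9 0x1d→b3/s1 MISS; vc=[11,7,5]
#10 0x2b→b5/s1 VC-HIT; vc=[11,7,3]
#11 0x1b→b3/s1 VC-HIT; vc=[11,7,5]

VC = [11, 7, 5]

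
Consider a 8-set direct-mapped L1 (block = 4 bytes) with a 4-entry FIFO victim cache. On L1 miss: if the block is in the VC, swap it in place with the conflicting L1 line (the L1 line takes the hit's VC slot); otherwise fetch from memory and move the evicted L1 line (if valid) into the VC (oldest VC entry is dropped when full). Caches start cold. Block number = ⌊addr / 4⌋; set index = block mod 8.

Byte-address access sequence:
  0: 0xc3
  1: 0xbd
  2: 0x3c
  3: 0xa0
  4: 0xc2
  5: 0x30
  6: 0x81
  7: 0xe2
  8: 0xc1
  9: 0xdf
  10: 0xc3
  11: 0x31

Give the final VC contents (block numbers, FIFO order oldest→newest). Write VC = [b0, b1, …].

VC = [40, 56, 32, 15]

  [0] addr=0xc3 blk=48 s=0: MISS | VC []
  [1] addr=0xbd blk=47 s=7: MISS | VC []
  [2] addr=0x3c blk=15 s=7: MISS | VC [47]
  [3] addr=0xa0 blk=40 s=0: MISS | VC [47, 48]
  [4] addr=0xc2 blk=48 s=0: VC-HIT | VC [47, 40]
  [5] addr=0x30 blk=12 s=4: MISS | VC [47, 40]
  [6] addr=0x81 blk=32 s=0: MISS | VC [47, 40, 48]
  [7] addr=0xe2 blk=56 s=0: MISS | VC [47, 40, 48, 32]
  [8] addr=0xc1 blk=48 s=0: VC-HIT | VC [47, 40, 56, 32]
  [9] addr=0xdf blk=55 s=7: MISS | VC [40, 56, 32, 15]
  [10] addr=0xc3 blk=48 s=0: L1-HIT | VC [40, 56, 32, 15]
  [11] addr=0x31 blk=12 s=4: L1-HIT | VC [40, 56, 32, 15]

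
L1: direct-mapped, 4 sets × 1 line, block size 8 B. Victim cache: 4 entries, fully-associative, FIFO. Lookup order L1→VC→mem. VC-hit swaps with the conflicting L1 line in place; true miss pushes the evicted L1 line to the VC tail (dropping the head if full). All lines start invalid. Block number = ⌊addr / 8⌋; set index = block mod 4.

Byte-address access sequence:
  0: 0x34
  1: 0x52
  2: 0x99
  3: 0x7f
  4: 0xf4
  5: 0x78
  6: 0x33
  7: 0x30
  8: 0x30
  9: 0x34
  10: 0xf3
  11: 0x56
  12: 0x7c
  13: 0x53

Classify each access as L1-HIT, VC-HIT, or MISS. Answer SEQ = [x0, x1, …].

SEQ = [MISS, MISS, MISS, MISS, MISS, L1-HIT, VC-HIT, L1-HIT, L1-HIT, L1-HIT, VC-HIT, VC-HIT, L1-HIT, L1-HIT]

#0 0x34→b6/s2 MISS; vc=[]
#1 0x52→b10/s2 MISS; vc=[6]
#2 0x99→b19/s3 MISS; vc=[6]
#3 0x7f→b15/s3 MISS; vc=[6,19]
#4 0xf4→b30/s2 MISS; vc=[6,19,10]
#5 0x78→b15/s3 L1-HIT; vc=[6,19,10]
#6 0x33→b6/s2 VC-HIT; vc=[30,19,10]
#7 0x30→b6/s2 L1-HIT; vc=[30,19,10]
#8 0x30→b6/s2 L1-HIT; vc=[30,19,10]
#9 0x34→b6/s2 L1-HIT; vc=[30,19,10]
#10 0xf3→b30/s2 VC-HIT; vc=[6,19,10]
#11 0x56→b10/s2 VC-HIT; vc=[6,19,30]
#12 0x7c→b15/s3 L1-HIT; vc=[6,19,30]
#13 0x53→b10/s2 L1-HIT; vc=[6,19,30]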